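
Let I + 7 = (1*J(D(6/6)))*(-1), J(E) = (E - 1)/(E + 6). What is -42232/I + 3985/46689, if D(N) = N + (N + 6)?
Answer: 438177719/77815 ≈ 5631.0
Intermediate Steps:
D(N) = 6 + 2*N (D(N) = N + (6 + N) = 6 + 2*N)
J(E) = (-1 + E)/(6 + E)
I = -15/2 (I = -7 + (1*((-1 + (6 + 2*(6/6)))/(6 + (6 + 2*(6/6)))))*(-1) = -7 + (1*((-1 + (6 + 2*(6*(⅙))))/(6 + (6 + 2*(6*(⅙))))))*(-1) = -7 + (1*((-1 + (6 + 2*1))/(6 + (6 + 2*1))))*(-1) = -7 + (1*((-1 + (6 + 2))/(6 + (6 + 2))))*(-1) = -7 + (1*((-1 + 8)/(6 + 8)))*(-1) = -7 + (1*(7/14))*(-1) = -7 + (1*((1/14)*7))*(-1) = -7 + (1*(½))*(-1) = -7 + (½)*(-1) = -7 - ½ = -15/2 ≈ -7.5000)
-42232/I + 3985/46689 = -42232/(-15/2) + 3985/46689 = -42232*(-2/15) + 3985*(1/46689) = 84464/15 + 3985/46689 = 438177719/77815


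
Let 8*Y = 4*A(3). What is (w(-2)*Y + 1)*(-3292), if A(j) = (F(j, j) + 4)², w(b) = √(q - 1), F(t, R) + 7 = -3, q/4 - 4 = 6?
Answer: -3292 - 59256*√39 ≈ -3.7335e+5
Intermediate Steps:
q = 40 (q = 16 + 4*6 = 16 + 24 = 40)
F(t, R) = -10 (F(t, R) = -7 - 3 = -10)
w(b) = √39 (w(b) = √(40 - 1) = √39)
A(j) = 36 (A(j) = (-10 + 4)² = (-6)² = 36)
Y = 18 (Y = (4*36)/8 = (⅛)*144 = 18)
(w(-2)*Y + 1)*(-3292) = (√39*18 + 1)*(-3292) = (18*√39 + 1)*(-3292) = (1 + 18*√39)*(-3292) = -3292 - 59256*√39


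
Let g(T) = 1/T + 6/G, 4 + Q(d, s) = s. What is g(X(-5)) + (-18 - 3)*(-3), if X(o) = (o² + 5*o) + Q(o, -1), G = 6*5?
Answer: 63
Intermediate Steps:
Q(d, s) = -4 + s
G = 30
X(o) = -5 + o² + 5*o (X(o) = (o² + 5*o) + (-4 - 1) = (o² + 5*o) - 5 = -5 + o² + 5*o)
g(T) = ⅕ + 1/T (g(T) = 1/T + 6/30 = 1/T + 6*(1/30) = 1/T + ⅕ = ⅕ + 1/T)
g(X(-5)) + (-18 - 3)*(-3) = (5 + (-5 + (-5)² + 5*(-5)))/(5*(-5 + (-5)² + 5*(-5))) + (-18 - 3)*(-3) = (5 + (-5 + 25 - 25))/(5*(-5 + 25 - 25)) - 21*(-3) = (⅕)*(5 - 5)/(-5) + 63 = (⅕)*(-⅕)*0 + 63 = 0 + 63 = 63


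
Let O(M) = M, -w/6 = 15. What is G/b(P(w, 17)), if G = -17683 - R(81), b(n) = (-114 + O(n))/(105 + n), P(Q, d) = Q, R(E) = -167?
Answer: 21895/17 ≈ 1287.9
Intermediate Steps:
w = -90 (w = -6*15 = -90)
b(n) = (-114 + n)/(105 + n)
G = -17516 (G = -17683 - 1*(-167) = -17683 + 167 = -17516)
G/b(P(w, 17)) = -17516*(105 - 90)/(-114 - 90) = -17516/(-204/15) = -17516/((1/15)*(-204)) = -17516/(-68/5) = -17516*(-5/68) = 21895/17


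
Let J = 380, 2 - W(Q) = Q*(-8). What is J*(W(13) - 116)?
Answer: -3800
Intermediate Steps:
W(Q) = 2 + 8*Q (W(Q) = 2 - Q*(-8) = 2 - (-8)*Q = 2 + 8*Q)
J*(W(13) - 116) = 380*((2 + 8*13) - 116) = 380*((2 + 104) - 116) = 380*(106 - 116) = 380*(-10) = -3800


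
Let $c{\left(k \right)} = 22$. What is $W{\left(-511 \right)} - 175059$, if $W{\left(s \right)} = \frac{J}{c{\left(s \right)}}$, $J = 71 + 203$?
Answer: $- \frac{1925512}{11} \approx -1.7505 \cdot 10^{5}$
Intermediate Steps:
$J = 274$
$W{\left(s \right)} = \frac{137}{11}$ ($W{\left(s \right)} = \frac{274}{22} = 274 \cdot \frac{1}{22} = \frac{137}{11}$)
$W{\left(-511 \right)} - 175059 = \frac{137}{11} - 175059 = - \frac{1925512}{11}$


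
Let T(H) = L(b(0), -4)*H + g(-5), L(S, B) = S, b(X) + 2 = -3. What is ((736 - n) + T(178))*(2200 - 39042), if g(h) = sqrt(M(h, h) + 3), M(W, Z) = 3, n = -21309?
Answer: -779392510 - 36842*sqrt(6) ≈ -7.7948e+8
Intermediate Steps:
b(X) = -5 (b(X) = -2 - 3 = -5)
g(h) = sqrt(6) (g(h) = sqrt(3 + 3) = sqrt(6))
T(H) = sqrt(6) - 5*H (T(H) = -5*H + sqrt(6) = sqrt(6) - 5*H)
((736 - n) + T(178))*(2200 - 39042) = ((736 - 1*(-21309)) + (sqrt(6) - 5*178))*(2200 - 39042) = ((736 + 21309) + (sqrt(6) - 890))*(-36842) = (22045 + (-890 + sqrt(6)))*(-36842) = (21155 + sqrt(6))*(-36842) = -779392510 - 36842*sqrt(6)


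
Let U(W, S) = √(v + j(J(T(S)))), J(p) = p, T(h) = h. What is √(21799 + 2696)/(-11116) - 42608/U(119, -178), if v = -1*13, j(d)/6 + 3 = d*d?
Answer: -42608*√190073/190073 - √24495/11116 ≈ -97.745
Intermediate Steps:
j(d) = -18 + 6*d² (j(d) = -18 + 6*(d*d) = -18 + 6*d²)
v = -13
U(W, S) = √(-31 + 6*S²) (U(W, S) = √(-13 + (-18 + 6*S²)) = √(-31 + 6*S²))
√(21799 + 2696)/(-11116) - 42608/U(119, -178) = √(21799 + 2696)/(-11116) - 42608/√(-31 + 6*(-178)²) = √24495*(-1/11116) - 42608/√(-31 + 6*31684) = -√24495/11116 - 42608/√(-31 + 190104) = -√24495/11116 - 42608*√190073/190073 = -42608*√190073/190073 - √24495/11116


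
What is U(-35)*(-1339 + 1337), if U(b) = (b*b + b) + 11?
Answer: -2402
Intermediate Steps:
U(b) = 11 + b + b² (U(b) = (b² + b) + 11 = (b + b²) + 11 = 11 + b + b²)
U(-35)*(-1339 + 1337) = (11 - 35 + (-35)²)*(-1339 + 1337) = (11 - 35 + 1225)*(-2) = 1201*(-2) = -2402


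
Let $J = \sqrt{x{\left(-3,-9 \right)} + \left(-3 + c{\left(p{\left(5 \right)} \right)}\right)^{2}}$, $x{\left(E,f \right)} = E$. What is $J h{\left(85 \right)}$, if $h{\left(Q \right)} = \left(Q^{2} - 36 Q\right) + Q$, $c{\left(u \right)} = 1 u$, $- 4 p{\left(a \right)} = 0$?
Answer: $4250 \sqrt{6} \approx 10410.0$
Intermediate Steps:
$p{\left(a \right)} = 0$ ($p{\left(a \right)} = \left(- \frac{1}{4}\right) 0 = 0$)
$c{\left(u \right)} = u$
$h{\left(Q \right)} = Q^{2} - 35 Q$
$J = \sqrt{6}$ ($J = \sqrt{-3 + \left(-3 + 0\right)^{2}} = \sqrt{-3 + \left(-3\right)^{2}} = \sqrt{-3 + 9} = \sqrt{6} \approx 2.4495$)
$J h{\left(85 \right)} = \sqrt{6} \cdot 85 \left(-35 + 85\right) = \sqrt{6} \cdot 85 \cdot 50 = \sqrt{6} \cdot 4250 = 4250 \sqrt{6}$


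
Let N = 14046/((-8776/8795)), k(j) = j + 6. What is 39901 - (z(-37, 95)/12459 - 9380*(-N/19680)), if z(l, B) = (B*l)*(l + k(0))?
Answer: 835647192140561/17931790176 ≈ 46601.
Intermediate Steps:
k(j) = 6 + j
N = -61767285/4388 (N = 14046/((-8776*1/8795)) = 14046/(-8776/8795) = 14046*(-8795/8776) = -61767285/4388 ≈ -14076.)
z(l, B) = B*l*(6 + l) (z(l, B) = (B*l)*(l + (6 + 0)) = (B*l)*(l + 6) = (B*l)*(6 + l) = B*l*(6 + l))
39901 - (z(-37, 95)/12459 - 9380*(-N/19680)) = 39901 - ((95*(-37)*(6 - 37))/12459 - 9380/((-19680/(-61767285/4388)))) = 39901 - ((95*(-37)*(-31))*(1/12459) - 9380/((-19680*(-4388/61767285)))) = 39901 - (108965*(1/12459) - 9380/5757056/4117819) = 39901 - (108965/12459 - 9380*4117819/5757056) = 39901 - (108965/12459 - 9656285555/1439264) = 39901 - 1*(-120150832327985/17931790176) = 39901 + 120150832327985/17931790176 = 835647192140561/17931790176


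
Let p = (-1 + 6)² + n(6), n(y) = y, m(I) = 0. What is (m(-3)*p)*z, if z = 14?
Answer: 0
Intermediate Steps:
p = 31 (p = (-1 + 6)² + 6 = 5² + 6 = 25 + 6 = 31)
(m(-3)*p)*z = (0*31)*14 = 0*14 = 0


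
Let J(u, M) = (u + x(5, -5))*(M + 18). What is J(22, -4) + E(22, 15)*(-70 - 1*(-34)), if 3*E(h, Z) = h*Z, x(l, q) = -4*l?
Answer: -3932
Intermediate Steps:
E(h, Z) = Z*h/3 (E(h, Z) = (h*Z)/3 = (Z*h)/3 = Z*h/3)
J(u, M) = (-20 + u)*(18 + M) (J(u, M) = (u - 4*5)*(M + 18) = (u - 20)*(18 + M) = (-20 + u)*(18 + M))
J(22, -4) + E(22, 15)*(-70 - 1*(-34)) = (-360 - 20*(-4) + 18*22 - 4*22) + ((1/3)*15*22)*(-70 - 1*(-34)) = (-360 + 80 + 396 - 88) + 110*(-70 + 34) = 28 + 110*(-36) = 28 - 3960 = -3932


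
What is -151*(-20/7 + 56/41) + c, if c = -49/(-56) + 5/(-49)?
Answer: 3631591/16072 ≈ 225.96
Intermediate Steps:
c = 303/392 (c = -49*(-1/56) + 5*(-1/49) = 7/8 - 5/49 = 303/392 ≈ 0.77296)
-151*(-20/7 + 56/41) + c = -151*(-20/7 + 56/41) + 303/392 = -151*(-428/287) + 303/392 = 64628/287 + 303/392 = 3631591/16072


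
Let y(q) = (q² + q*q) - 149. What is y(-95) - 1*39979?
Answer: -22078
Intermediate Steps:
y(q) = -149 + 2*q² (y(q) = (q² + q²) - 149 = 2*q² - 149 = -149 + 2*q²)
y(-95) - 1*39979 = (-149 + 2*(-95)²) - 1*39979 = (-149 + 2*9025) - 39979 = (-149 + 18050) - 39979 = 17901 - 39979 = -22078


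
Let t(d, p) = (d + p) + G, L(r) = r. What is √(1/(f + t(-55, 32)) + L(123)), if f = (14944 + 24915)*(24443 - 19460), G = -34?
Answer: √1213052068321429035/99308670 ≈ 11.091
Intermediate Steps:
t(d, p) = -34 + d + p (t(d, p) = (d + p) - 34 = -34 + d + p)
f = 198617397 (f = 39859*4983 = 198617397)
√(1/(f + t(-55, 32)) + L(123)) = √(1/(198617397 + (-34 - 55 + 32)) + 123) = √(1/(198617397 - 57) + 123) = √(1/198617340 + 123) = √(24429932821/198617340) = √1213052068321429035/99308670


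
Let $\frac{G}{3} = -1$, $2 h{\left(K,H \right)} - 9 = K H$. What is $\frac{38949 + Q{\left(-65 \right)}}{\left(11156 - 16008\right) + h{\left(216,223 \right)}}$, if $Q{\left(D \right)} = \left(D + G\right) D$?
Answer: $\frac{86738}{38473} \approx 2.2545$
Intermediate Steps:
$h{\left(K,H \right)} = \frac{9}{2} + \frac{H K}{2}$ ($h{\left(K,H \right)} = \frac{9}{2} + \frac{K H}{2} = \frac{9}{2} + \frac{H K}{2}$)
$G = -3$ ($G = 3 \left(-1\right) = -3$)
$Q{\left(D \right)} = D \left(-3 + D\right)$ ($Q{\left(D \right)} = \left(D - 3\right) D = \left(-3 + D\right) D = D \left(-3 + D\right)$)
$\frac{38949 + Q{\left(-65 \right)}}{\left(11156 - 16008\right) + h{\left(216,223 \right)}} = \frac{38949 - 65 \left(-3 - 65\right)}{\left(11156 - 16008\right) + \left(\frac{9}{2} + \frac{1}{2} \cdot 223 \cdot 216\right)} = \frac{38949 - -4420}{-4852 + \left(\frac{9}{2} + 24084\right)} = \frac{38949 + 4420}{-4852 + \frac{48177}{2}} = \frac{43369}{\frac{38473}{2}} = 43369 \cdot \frac{2}{38473} = \frac{86738}{38473}$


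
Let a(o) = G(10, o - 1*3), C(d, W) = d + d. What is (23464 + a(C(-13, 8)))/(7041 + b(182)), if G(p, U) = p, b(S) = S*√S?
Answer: 165280434/43547113 - 4272268*√182/43547113 ≈ 2.4719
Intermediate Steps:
b(S) = S^(3/2)
C(d, W) = 2*d
a(o) = 10
(23464 + a(C(-13, 8)))/(7041 + b(182)) = (23464 + 10)/(7041 + 182^(3/2)) = 23474/(7041 + 182*√182)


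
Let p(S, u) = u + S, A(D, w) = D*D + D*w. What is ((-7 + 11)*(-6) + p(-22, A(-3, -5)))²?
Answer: 484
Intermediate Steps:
A(D, w) = D² + D*w
p(S, u) = S + u
((-7 + 11)*(-6) + p(-22, A(-3, -5)))² = ((-7 + 11)*(-6) + (-22 - 3*(-3 - 5)))² = (4*(-6) + (-22 - 3*(-8)))² = (-24 + (-22 + 24))² = (-24 + 2)² = (-22)² = 484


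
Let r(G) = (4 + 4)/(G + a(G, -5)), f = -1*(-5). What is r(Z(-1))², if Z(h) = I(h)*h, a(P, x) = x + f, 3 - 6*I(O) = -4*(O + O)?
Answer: 2304/25 ≈ 92.160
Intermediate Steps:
f = 5
I(O) = ½ + 4*O/3 (I(O) = ½ - (-2)*(O + O)/3 = ½ - (-2)*2*O/3 = ½ - (-4)*O/3 = ½ + 4*O/3)
a(P, x) = 5 + x (a(P, x) = x + 5 = 5 + x)
Z(h) = h*(½ + 4*h/3) (Z(h) = (½ + 4*h/3)*h = h*(½ + 4*h/3))
r(G) = 8/G (r(G) = (4 + 4)/(G + (5 - 5)) = 8/(G + 0) = 8/G)
r(Z(-1))² = (8/(((⅙)*(-1)*(3 + 8*(-1)))))² = (8/(((⅙)*(-1)*(3 - 8))))² = (8/(((⅙)*(-1)*(-5))))² = (8/(⅚))² = (8*(6/5))² = (48/5)² = 2304/25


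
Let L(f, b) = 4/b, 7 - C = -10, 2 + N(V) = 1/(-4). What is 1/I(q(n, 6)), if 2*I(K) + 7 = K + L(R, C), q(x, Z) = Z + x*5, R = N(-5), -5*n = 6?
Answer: -34/115 ≈ -0.29565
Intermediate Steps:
N(V) = -9/4 (N(V) = -2 + 1/(-4) = -2 - ¼ = -9/4)
n = -6/5 (n = -⅕*6 = -6/5 ≈ -1.2000)
R = -9/4 ≈ -2.2500
C = 17 (C = 7 - 1*(-10) = 7 + 10 = 17)
q(x, Z) = Z + 5*x
I(K) = -115/34 + K/2 (I(K) = -7/2 + (K + 4/17)/2 = -7/2 + (4/17 + K)/2 = -7/2 + (2/17 + K/2) = -115/34 + K/2)
1/I(q(n, 6)) = 1/(-115/34 + (6 + 5*(-6/5))/2) = 1/(-115/34 + (6 - 6)/2) = 1/(-115/34 + (½)*0) = 1/(-115/34 + 0) = 1/(-115/34) = -34/115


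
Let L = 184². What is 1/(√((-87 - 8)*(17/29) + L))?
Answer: √28426061/980209 ≈ 0.0054393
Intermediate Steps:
L = 33856
1/(√((-87 - 8)*(17/29) + L)) = 1/(√((-87 - 8)*(17/29) + 33856)) = 1/(√(-1615/29 + 33856)) = 1/(√(980209/29)) = 1/(√28426061/29) = √28426061/980209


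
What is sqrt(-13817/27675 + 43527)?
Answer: 2*sqrt(22035291)/45 ≈ 208.63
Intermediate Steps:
sqrt(-13817/27675 + 43527) = sqrt(-13817*1/27675 + 43527) = sqrt(-337/675 + 43527) = sqrt(29380388/675) = 2*sqrt(22035291)/45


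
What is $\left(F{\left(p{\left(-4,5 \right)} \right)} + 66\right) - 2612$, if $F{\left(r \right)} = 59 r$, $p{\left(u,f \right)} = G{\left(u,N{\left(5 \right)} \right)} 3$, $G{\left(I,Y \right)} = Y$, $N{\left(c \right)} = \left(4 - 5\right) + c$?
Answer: $-1838$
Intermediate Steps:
$N{\left(c \right)} = -1 + c$
$p{\left(u,f \right)} = 12$ ($p{\left(u,f \right)} = \left(-1 + 5\right) 3 = 4 \cdot 3 = 12$)
$\left(F{\left(p{\left(-4,5 \right)} \right)} + 66\right) - 2612 = \left(59 \cdot 12 + 66\right) - 2612 = \left(708 + 66\right) - 2612 = 774 - 2612 = -1838$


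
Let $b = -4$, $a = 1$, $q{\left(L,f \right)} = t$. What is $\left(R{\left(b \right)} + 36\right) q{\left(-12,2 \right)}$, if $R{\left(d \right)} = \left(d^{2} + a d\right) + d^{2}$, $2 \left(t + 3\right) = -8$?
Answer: $-448$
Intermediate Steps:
$t = -7$ ($t = -3 + \frac{1}{2} \left(-8\right) = -3 - 4 = -7$)
$q{\left(L,f \right)} = -7$
$R{\left(d \right)} = d + 2 d^{2}$ ($R{\left(d \right)} = \left(d^{2} + 1 d\right) + d^{2} = \left(d^{2} + d\right) + d^{2} = \left(d + d^{2}\right) + d^{2} = d + 2 d^{2}$)
$\left(R{\left(b \right)} + 36\right) q{\left(-12,2 \right)} = \left(- 4 \left(1 + 2 \left(-4\right)\right) + 36\right) \left(-7\right) = \left(- 4 \left(1 - 8\right) + 36\right) \left(-7\right) = \left(\left(-4\right) \left(-7\right) + 36\right) \left(-7\right) = \left(28 + 36\right) \left(-7\right) = 64 \left(-7\right) = -448$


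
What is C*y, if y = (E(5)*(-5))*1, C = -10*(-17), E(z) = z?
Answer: -4250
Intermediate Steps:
C = 170
y = -25 (y = (5*(-5))*1 = -25*1 = -25)
C*y = 170*(-25) = -4250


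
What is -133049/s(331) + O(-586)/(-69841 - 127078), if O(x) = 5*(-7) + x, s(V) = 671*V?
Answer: -26061951310/43735906819 ≈ -0.59589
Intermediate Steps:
O(x) = -35 + x
-133049/s(331) + O(-586)/(-69841 - 127078) = -133049/(671*331) + (-35 - 586)/(-69841 - 127078) = -133049/222101 - 621/(-196919) = -133049*1/222101 - 621*(-1/196919) = -133049/222101 + 621/196919 = -26061951310/43735906819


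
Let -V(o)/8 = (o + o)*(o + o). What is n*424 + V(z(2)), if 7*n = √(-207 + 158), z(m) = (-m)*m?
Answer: -512 + 424*I ≈ -512.0 + 424.0*I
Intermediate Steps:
z(m) = -m²
n = I (n = √(-207 + 158)/7 = √(-49)/7 = (7*I)/7 = I ≈ 1.0*I)
V(o) = -32*o² (V(o) = -8*(o + o)*(o + o) = -8*2*o*2*o = -32*o²)
n*424 + V(z(2)) = I*424 - 32*(-1*2²)² = 424*I - 32*(-1*4)² = 424*I - 32*(-4)² = 424*I - 32*16 = 424*I - 512 = -512 + 424*I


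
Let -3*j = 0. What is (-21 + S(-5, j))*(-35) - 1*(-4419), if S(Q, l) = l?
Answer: 5154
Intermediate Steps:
j = 0 (j = -1/3*0 = 0)
(-21 + S(-5, j))*(-35) - 1*(-4419) = (-21 + 0)*(-35) - 1*(-4419) = -21*(-35) + 4419 = 735 + 4419 = 5154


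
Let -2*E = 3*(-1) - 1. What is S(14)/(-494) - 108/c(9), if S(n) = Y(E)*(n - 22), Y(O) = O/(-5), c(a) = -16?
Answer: 33313/4940 ≈ 6.7435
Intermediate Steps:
E = 2 (E = -(3*(-1) - 1)/2 = -(-3 - 1)/2 = -1/2*(-4) = 2)
Y(O) = -O/5 (Y(O) = O*(-1/5) = -O/5)
S(n) = 44/5 - 2*n/5 (S(n) = (-1/5*2)*(n - 22) = -2*(-22 + n)/5 = 44/5 - 2*n/5)
S(14)/(-494) - 108/c(9) = (44/5 - 2/5*14)/(-494) - 108/(-16) = (44/5 - 28/5)*(-1/494) - 108*(-1/16) = (16/5)*(-1/494) + 27/4 = -8/1235 + 27/4 = 33313/4940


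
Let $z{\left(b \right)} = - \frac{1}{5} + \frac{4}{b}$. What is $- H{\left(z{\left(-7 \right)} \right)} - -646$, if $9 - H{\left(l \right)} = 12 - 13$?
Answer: $636$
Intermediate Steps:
$z{\left(b \right)} = - \frac{1}{5} + \frac{4}{b}$ ($z{\left(b \right)} = \left(-1\right) \frac{1}{5} + \frac{4}{b} = - \frac{1}{5} + \frac{4}{b}$)
$H{\left(l \right)} = 10$ ($H{\left(l \right)} = 9 - \left(12 - 13\right) = 9 - -1 = 9 + 1 = 10$)
$- H{\left(z{\left(-7 \right)} \right)} - -646 = \left(-1\right) 10 - -646 = -10 + 646 = 636$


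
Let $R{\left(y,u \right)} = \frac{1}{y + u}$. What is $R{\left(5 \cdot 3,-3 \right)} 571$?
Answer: $\frac{571}{12} \approx 47.583$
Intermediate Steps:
$R{\left(y,u \right)} = \frac{1}{u + y}$
$R{\left(5 \cdot 3,-3 \right)} 571 = \frac{1}{-3 + 5 \cdot 3} \cdot 571 = \frac{1}{-3 + 15} \cdot 571 = \frac{1}{12} \cdot 571 = \frac{571}{12}$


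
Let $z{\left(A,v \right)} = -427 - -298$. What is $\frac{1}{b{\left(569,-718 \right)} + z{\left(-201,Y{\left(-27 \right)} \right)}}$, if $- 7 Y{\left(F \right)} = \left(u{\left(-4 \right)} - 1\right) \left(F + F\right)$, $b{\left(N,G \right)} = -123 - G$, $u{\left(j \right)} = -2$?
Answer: $\frac{1}{466} \approx 0.0021459$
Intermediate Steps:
$Y{\left(F \right)} = \frac{6 F}{7}$ ($Y{\left(F \right)} = - \frac{\left(-2 - 1\right) \left(F + F\right)}{7} = - \frac{\left(-3\right) 2 F}{7} = - \frac{\left(-6\right) F}{7} = \frac{6 F}{7}$)
$z{\left(A,v \right)} = -129$ ($z{\left(A,v \right)} = -427 + 298 = -129$)
$\frac{1}{b{\left(569,-718 \right)} + z{\left(-201,Y{\left(-27 \right)} \right)}} = \frac{1}{\left(-123 - -718\right) - 129} = \frac{1}{\left(-123 + 718\right) - 129} = \frac{1}{595 - 129} = \frac{1}{466}$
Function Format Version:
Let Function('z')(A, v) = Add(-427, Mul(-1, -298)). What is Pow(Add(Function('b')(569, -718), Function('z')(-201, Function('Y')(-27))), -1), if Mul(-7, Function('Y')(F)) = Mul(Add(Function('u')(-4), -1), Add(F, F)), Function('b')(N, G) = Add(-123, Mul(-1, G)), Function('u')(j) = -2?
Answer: Rational(1, 466) ≈ 0.0021459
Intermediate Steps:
Function('Y')(F) = Mul(Rational(6, 7), F) (Function('Y')(F) = Mul(Rational(-1, 7), Mul(Add(-2, -1), Add(F, F))) = Mul(Rational(-1, 7), Mul(-3, Mul(2, F))) = Mul(Rational(-1, 7), Mul(-6, F)) = Mul(Rational(6, 7), F))
Function('z')(A, v) = -129 (Function('z')(A, v) = Add(-427, 298) = -129)
Pow(Add(Function('b')(569, -718), Function('z')(-201, Function('Y')(-27))), -1) = Pow(Add(Add(-123, Mul(-1, -718)), -129), -1) = Pow(Add(Add(-123, 718), -129), -1) = Pow(Add(595, -129), -1) = Pow(466, -1) = Rational(1, 466)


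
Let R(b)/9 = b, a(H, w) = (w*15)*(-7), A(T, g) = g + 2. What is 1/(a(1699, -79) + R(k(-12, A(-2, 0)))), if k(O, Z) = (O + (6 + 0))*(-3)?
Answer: 1/8457 ≈ 0.00011825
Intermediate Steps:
A(T, g) = 2 + g
a(H, w) = -105*w (a(H, w) = (15*w)*(-7) = -105*w)
k(O, Z) = -18 - 3*O (k(O, Z) = (O + 6)*(-3) = (6 + O)*(-3) = -18 - 3*O)
R(b) = 9*b
1/(a(1699, -79) + R(k(-12, A(-2, 0)))) = 1/(-105*(-79) + 9*(-18 - 3*(-12))) = 1/(8295 + 9*(-18 + 36)) = 1/(8295 + 9*18) = 1/(8295 + 162) = 1/8457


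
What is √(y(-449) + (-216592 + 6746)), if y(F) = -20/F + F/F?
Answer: 7*I*√863366385/449 ≈ 458.09*I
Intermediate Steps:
y(F) = 1 - 20/F (y(F) = -20/F + 1 = 1 - 20/F)
√(y(-449) + (-216592 + 6746)) = √((-20 - 449)/(-449) + (-216592 + 6746)) = √(-1/449*(-469) - 209846) = √(469/449 - 209846) = √(-94220385/449) = 7*I*√863366385/449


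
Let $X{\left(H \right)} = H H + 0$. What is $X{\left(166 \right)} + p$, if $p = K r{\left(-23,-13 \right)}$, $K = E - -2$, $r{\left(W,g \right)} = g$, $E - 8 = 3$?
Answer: $27387$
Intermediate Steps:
$E = 11$ ($E = 8 + 3 = 11$)
$K = 13$ ($K = 11 - -2 = 11 + 2 = 13$)
$X{\left(H \right)} = H^{2}$ ($X{\left(H \right)} = H^{2} + 0 = H^{2}$)
$p = -169$ ($p = 13 \left(-13\right) = -169$)
$X{\left(166 \right)} + p = 166^{2} - 169 = 27556 - 169 = 27387$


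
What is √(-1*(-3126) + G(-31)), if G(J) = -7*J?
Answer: √3343 ≈ 57.819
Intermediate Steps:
√(-1*(-3126) + G(-31)) = √(-1*(-3126) - 7*(-31)) = √(3126 + 217) = √3343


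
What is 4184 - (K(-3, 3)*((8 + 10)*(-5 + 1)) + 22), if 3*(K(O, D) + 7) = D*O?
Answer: 3442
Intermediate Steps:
K(O, D) = -7 + D*O/3 (K(O, D) = -7 + (D*O)/3 = -7 + D*O/3)
4184 - (K(-3, 3)*((8 + 10)*(-5 + 1)) + 22) = 4184 - ((-7 + (1/3)*3*(-3))*((8 + 10)*(-5 + 1)) + 22) = 4184 - ((-7 - 3)*(18*(-4)) + 22) = 4184 - (-10*(-72) + 22) = 4184 - (720 + 22) = 4184 - 1*742 = 4184 - 742 = 3442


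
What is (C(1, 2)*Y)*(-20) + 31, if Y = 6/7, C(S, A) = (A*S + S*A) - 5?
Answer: 337/7 ≈ 48.143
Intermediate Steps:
C(S, A) = -5 + 2*A*S (C(S, A) = (A*S + A*S) - 5 = 2*A*S - 5 = -5 + 2*A*S)
Y = 6/7 (Y = 6*(1/7) = 6/7 ≈ 0.85714)
(C(1, 2)*Y)*(-20) + 31 = ((-5 + 2*2*1)*(6/7))*(-20) + 31 = ((-5 + 4)*(6/7))*(-20) + 31 = -1*6/7*(-20) + 31 = -6/7*(-20) + 31 = 120/7 + 31 = 337/7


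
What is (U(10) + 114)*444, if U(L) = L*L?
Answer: 95016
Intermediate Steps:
U(L) = L²
(U(10) + 114)*444 = (10² + 114)*444 = (100 + 114)*444 = 214*444 = 95016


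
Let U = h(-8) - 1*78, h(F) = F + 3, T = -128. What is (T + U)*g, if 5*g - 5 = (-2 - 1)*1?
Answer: -422/5 ≈ -84.400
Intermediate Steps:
h(F) = 3 + F
U = -83 (U = (3 - 8) - 1*78 = -5 - 78 = -83)
g = ⅖ (g = 1 + ((-2 - 1)*1)/5 = 1 + (-3*1)/5 = 1 + (⅕)*(-3) = 1 - ⅗ = ⅖ ≈ 0.40000)
(T + U)*g = (-128 - 83)*(⅖) = -211*⅖ = -422/5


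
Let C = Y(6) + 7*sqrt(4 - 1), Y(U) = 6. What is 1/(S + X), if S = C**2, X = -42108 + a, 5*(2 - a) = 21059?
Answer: -576685/26604982538 - 525*sqrt(3)/13302491269 ≈ -2.1744e-5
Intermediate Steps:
a = -21049/5 (a = 2 - 1/5*21059 = 2 - 21059/5 = -21049/5 ≈ -4209.8)
X = -231589/5 (X = -42108 - 21049/5 = -231589/5 ≈ -46318.)
C = 6 + 7*sqrt(3) (C = 6 + 7*sqrt(4 - 1) = 6 + 7*sqrt(3) ≈ 18.124)
S = (6 + 7*sqrt(3))**2 ≈ 328.49
1/(S + X) = 1/((183 + 84*sqrt(3)) - 231589/5) = 1/(-230674/5 + 84*sqrt(3))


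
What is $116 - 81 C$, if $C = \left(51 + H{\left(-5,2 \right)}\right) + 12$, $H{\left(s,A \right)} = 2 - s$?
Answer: $-5554$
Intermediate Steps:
$C = 70$ ($C = \left(51 + \left(2 - -5\right)\right) + 12 = \left(51 + \left(2 + 5\right)\right) + 12 = \left(51 + 7\right) + 12 = 58 + 12 = 70$)
$116 - 81 C = 116 - 5670 = -5554$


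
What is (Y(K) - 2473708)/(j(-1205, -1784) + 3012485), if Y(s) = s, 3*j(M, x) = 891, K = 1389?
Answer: -2472319/3012782 ≈ -0.82061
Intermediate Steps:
j(M, x) = 297 (j(M, x) = (⅓)*891 = 297)
(Y(K) - 2473708)/(j(-1205, -1784) + 3012485) = (1389 - 2473708)/(297 + 3012485) = -2472319/3012782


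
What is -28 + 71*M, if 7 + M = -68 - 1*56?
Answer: -9329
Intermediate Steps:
M = -131 (M = -7 + (-68 - 1*56) = -7 + (-68 - 56) = -7 - 124 = -131)
-28 + 71*M = -28 + 71*(-131) = -28 - 9301 = -9329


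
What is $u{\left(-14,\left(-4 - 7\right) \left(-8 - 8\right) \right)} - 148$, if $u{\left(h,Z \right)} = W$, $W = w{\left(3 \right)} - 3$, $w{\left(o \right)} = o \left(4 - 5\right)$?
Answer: $-154$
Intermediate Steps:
$w{\left(o \right)} = - o$ ($w{\left(o \right)} = o \left(-1\right) = - o$)
$W = -6$ ($W = \left(-1\right) 3 - 3 = -3 - 3 = -6$)
$u{\left(h,Z \right)} = -6$
$u{\left(-14,\left(-4 - 7\right) \left(-8 - 8\right) \right)} - 148 = -6 - 148 = -154$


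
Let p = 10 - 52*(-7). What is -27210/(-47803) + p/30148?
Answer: 419102701/720582422 ≈ 0.58162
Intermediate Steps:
p = 374 (p = 10 + 364 = 374)
-27210/(-47803) + p/30148 = -27210/(-47803) + 374/30148 = -27210*(-1/47803) + 374*(1/30148) = 27210/47803 + 187/15074 = 419102701/720582422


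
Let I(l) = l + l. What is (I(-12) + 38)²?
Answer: 196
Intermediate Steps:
I(l) = 2*l
(I(-12) + 38)² = (2*(-12) + 38)² = (-24 + 38)² = 14² = 196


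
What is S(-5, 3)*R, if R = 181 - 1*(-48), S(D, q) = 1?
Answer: 229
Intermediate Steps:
R = 229 (R = 181 + 48 = 229)
S(-5, 3)*R = 1*229 = 229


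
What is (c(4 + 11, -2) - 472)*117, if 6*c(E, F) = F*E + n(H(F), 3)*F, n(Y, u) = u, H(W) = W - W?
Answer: -55926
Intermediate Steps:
H(W) = 0
c(E, F) = F/2 + E*F/6 (c(E, F) = (F*E + 3*F)/6 = (E*F + 3*F)/6 = (3*F + E*F)/6 = F/2 + E*F/6)
(c(4 + 11, -2) - 472)*117 = ((⅙)*(-2)*(3 + (4 + 11)) - 472)*117 = ((⅙)*(-2)*(3 + 15) - 472)*117 = ((⅙)*(-2)*18 - 472)*117 = (-6 - 472)*117 = -478*117 = -55926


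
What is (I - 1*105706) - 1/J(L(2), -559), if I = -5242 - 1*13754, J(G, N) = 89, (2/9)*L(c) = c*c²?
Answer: -11098479/89 ≈ -1.2470e+5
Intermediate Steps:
L(c) = 9*c³/2 (L(c) = 9*(c*c²)/2 = 9*c³/2)
I = -18996 (I = -5242 - 13754 = -18996)
(I - 1*105706) - 1/J(L(2), -559) = (-18996 - 1*105706) - 1/89 = (-18996 - 105706) - 1*1/89 = -124702 - 1/89 = -11098479/89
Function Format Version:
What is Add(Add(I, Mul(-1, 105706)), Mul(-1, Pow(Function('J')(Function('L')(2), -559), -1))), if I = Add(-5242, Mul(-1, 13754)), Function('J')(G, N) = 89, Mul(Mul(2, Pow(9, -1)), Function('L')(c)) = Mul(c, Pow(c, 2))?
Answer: Rational(-11098479, 89) ≈ -1.2470e+5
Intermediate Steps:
Function('L')(c) = Mul(Rational(9, 2), Pow(c, 3)) (Function('L')(c) = Mul(Rational(9, 2), Mul(c, Pow(c, 2))) = Mul(Rational(9, 2), Pow(c, 3)))
I = -18996 (I = Add(-5242, -13754) = -18996)
Add(Add(I, Mul(-1, 105706)), Mul(-1, Pow(Function('J')(Function('L')(2), -559), -1))) = Add(Add(-18996, Mul(-1, 105706)), Mul(-1, Pow(89, -1))) = Add(Add(-18996, -105706), Mul(-1, Rational(1, 89))) = Add(-124702, Rational(-1, 89)) = Rational(-11098479, 89)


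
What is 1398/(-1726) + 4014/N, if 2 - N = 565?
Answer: -3857619/485869 ≈ -7.9396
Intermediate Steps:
N = -563 (N = 2 - 1*565 = 2 - 565 = -563)
1398/(-1726) + 4014/N = 1398/(-1726) + 4014/(-563) = 1398*(-1/1726) + 4014*(-1/563) = -699/863 - 4014/563 = -3857619/485869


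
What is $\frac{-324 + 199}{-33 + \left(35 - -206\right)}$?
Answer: $- \frac{125}{208} \approx -0.60096$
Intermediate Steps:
$\frac{-324 + 199}{-33 + \left(35 - -206\right)} = - \frac{125}{-33 + \left(35 + 206\right)} = - \frac{125}{-33 + 241} = - \frac{125}{208}$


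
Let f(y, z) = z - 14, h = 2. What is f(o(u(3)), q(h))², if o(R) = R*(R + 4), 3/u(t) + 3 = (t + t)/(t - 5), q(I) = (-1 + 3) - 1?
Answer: 169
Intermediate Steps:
q(I) = 1 (q(I) = 2 - 1 = 1)
u(t) = 3/(-3 + 2*t/(-5 + t)) (u(t) = 3/(-3 + (t + t)/(t - 5)) = 3/(-3 + (2*t)/(-5 + t)) = 3/(-3 + 2*t/(-5 + t)))
o(R) = R*(4 + R)
f(y, z) = -14 + z
f(o(u(3)), q(h))² = (-14 + 1)² = (-13)² = 169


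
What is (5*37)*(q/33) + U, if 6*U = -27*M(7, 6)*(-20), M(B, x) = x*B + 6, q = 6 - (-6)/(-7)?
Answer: 334860/77 ≈ 4348.8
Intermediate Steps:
q = 36/7 (q = 6 - (-6)*(-1)/7 = 6 - 1*6/7 = 6 - 6/7 = 36/7 ≈ 5.1429)
M(B, x) = 6 + B*x (M(B, x) = B*x + 6 = 6 + B*x)
U = 4320 (U = (-27*(6 + 7*6)*(-20))/6 = (-27*(6 + 42)*(-20))/6 = (-27*48*(-20))/6 = (-1296*(-20))/6 = (⅙)*25920 = 4320)
(5*37)*(q/33) + U = (5*37)*((36/7)/33) + 4320 = 185*((36/7)*(1/33)) + 4320 = 185*(12/77) + 4320 = 2220/77 + 4320 = 334860/77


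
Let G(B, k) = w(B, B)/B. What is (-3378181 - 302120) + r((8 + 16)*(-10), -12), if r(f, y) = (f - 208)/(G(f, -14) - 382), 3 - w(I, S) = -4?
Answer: -337435650267/91687 ≈ -3.6803e+6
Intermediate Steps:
w(I, S) = 7 (w(I, S) = 3 - 1*(-4) = 3 + 4 = 7)
G(B, k) = 7/B
r(f, y) = (-208 + f)/(-382 + 7/f) (r(f, y) = (f - 208)/(7/f - 382) = (-208 + f)/(-382 + 7/f))
(-3378181 - 302120) + r((8 + 16)*(-10), -12) = (-3378181 - 302120) + ((8 + 16)*(-10))*(208 - (8 + 16)*(-10))/(-7 + 382*((8 + 16)*(-10))) = -3680301 + (24*(-10))*(208 - 24*(-10))/(-7 + 382*(24*(-10))) = -3680301 - 240*(208 - 1*(-240))/(-7 + 382*(-240)) = -3680301 - 240*(208 + 240)/(-7 - 91680) = -3680301 - 240*448/(-91687) = -3680301 - 240*(-1/91687)*448 = -3680301 + 107520/91687 = -337435650267/91687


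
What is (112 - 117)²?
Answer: 25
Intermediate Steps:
(112 - 117)² = (-5)² = 25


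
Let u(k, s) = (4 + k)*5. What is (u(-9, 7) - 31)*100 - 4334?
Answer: -9934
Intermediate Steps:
u(k, s) = 20 + 5*k
(u(-9, 7) - 31)*100 - 4334 = ((20 + 5*(-9)) - 31)*100 - 4334 = ((20 - 45) - 31)*100 - 4334 = (-25 - 31)*100 - 4334 = -56*100 - 4334 = -5600 - 4334 = -9934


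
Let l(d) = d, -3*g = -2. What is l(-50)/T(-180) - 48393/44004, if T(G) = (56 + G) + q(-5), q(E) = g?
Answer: -19833/28564 ≈ -0.69434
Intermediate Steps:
g = ⅔ (g = -⅓*(-2) = ⅔ ≈ 0.66667)
q(E) = ⅔
T(G) = 170/3 + G (T(G) = (56 + G) + ⅔ = 170/3 + G)
l(-50)/T(-180) - 48393/44004 = -50/(170/3 - 180) - 48393/44004 = -50/(-370/3) - 48393*1/44004 = -50*(-3/370) - 849/772 = 15/37 - 849/772 = -19833/28564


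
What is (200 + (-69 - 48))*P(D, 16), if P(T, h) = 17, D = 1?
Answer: 1411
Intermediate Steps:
(200 + (-69 - 48))*P(D, 16) = (200 + (-69 - 48))*17 = (200 - 117)*17 = 83*17 = 1411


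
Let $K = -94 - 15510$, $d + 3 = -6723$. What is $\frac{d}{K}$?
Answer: $\frac{3363}{7802} \approx 0.43104$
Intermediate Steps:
$d = -6726$ ($d = -3 - 6723 = -6726$)
$K = -15604$ ($K = -94 - 15510 = -15604$)
$\frac{d}{K} = - \frac{6726}{-15604} = \left(-6726\right) \left(- \frac{1}{15604}\right) = \frac{3363}{7802}$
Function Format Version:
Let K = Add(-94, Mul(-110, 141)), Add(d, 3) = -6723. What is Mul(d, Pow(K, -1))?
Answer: Rational(3363, 7802) ≈ 0.43104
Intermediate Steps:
d = -6726 (d = Add(-3, -6723) = -6726)
K = -15604 (K = Add(-94, -15510) = -15604)
Mul(d, Pow(K, -1)) = Mul(-6726, Pow(-15604, -1)) = Mul(-6726, Rational(-1, 15604)) = Rational(3363, 7802)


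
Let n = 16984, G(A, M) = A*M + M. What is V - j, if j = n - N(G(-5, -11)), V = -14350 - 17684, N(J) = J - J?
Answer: -49018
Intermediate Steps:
G(A, M) = M + A*M
N(J) = 0
V = -32034
j = 16984 (j = 16984 - 1*0 = 16984 + 0 = 16984)
V - j = -32034 - 1*16984 = -32034 - 16984 = -49018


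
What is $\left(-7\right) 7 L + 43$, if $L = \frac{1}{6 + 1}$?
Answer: $36$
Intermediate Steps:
$L = \frac{1}{7} \approx 0.14286$
$\left(-7\right) 7 L + 43 = \left(-7\right) 7 \cdot \frac{1}{7} + 43 = \left(-49\right) \frac{1}{7} + 43 = -7 + 43 = 36$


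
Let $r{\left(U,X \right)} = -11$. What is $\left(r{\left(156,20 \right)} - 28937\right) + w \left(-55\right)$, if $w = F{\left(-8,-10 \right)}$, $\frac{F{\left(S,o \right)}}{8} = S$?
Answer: $-25428$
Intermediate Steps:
$F{\left(S,o \right)} = 8 S$
$w = -64$ ($w = 8 \left(-8\right) = -64$)
$\left(r{\left(156,20 \right)} - 28937\right) + w \left(-55\right) = \left(-11 - 28937\right) - -3520 = -28948 + 3520 = -25428$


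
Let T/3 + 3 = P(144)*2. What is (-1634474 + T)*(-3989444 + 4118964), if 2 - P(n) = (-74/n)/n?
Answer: -22863241563845/108 ≈ -2.1170e+11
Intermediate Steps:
P(n) = 2 + 74/n² (P(n) = 2 - (-74/n)/n = 2 - (-74)/n² = 2 + 74/n²)
T = 5221/1728 (T = -9 + 3*((2 + 74/144²)*2) = -9 + 3*((2 + 74*(1/20736))*2) = -9 + 3*((2 + 37/10368)*2) = -9 + 3*((20773/10368)*2) = -9 + 3*(20773/5184) = -9 + 20773/1728 = 5221/1728 ≈ 3.0214)
(-1634474 + T)*(-3989444 + 4118964) = (-1634474 + 5221/1728)*(-3989444 + 4118964) = -2824365851/1728*129520 = -22863241563845/108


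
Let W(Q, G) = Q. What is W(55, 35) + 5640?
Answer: 5695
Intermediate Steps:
W(55, 35) + 5640 = 55 + 5640 = 5695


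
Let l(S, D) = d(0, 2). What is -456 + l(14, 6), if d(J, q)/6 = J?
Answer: -456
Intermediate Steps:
d(J, q) = 6*J
l(S, D) = 0 (l(S, D) = 6*0 = 0)
-456 + l(14, 6) = -456 + 0 = -456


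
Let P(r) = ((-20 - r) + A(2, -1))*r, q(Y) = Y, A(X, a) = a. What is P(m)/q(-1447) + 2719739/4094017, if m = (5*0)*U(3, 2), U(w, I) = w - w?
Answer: 2719739/4094017 ≈ 0.66432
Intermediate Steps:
U(w, I) = 0
m = 0 (m = (5*0)*0 = 0*0 = 0)
P(r) = r*(-21 - r) (P(r) = ((-20 - r) - 1)*r = (-21 - r)*r = r*(-21 - r))
P(m)/q(-1447) + 2719739/4094017 = -1*0*(21 + 0)/(-1447) + 2719739/4094017 = -1*0*21*(-1/1447) + 2719739*(1/4094017) = 0*(-1/1447) + 2719739/4094017 = 0 + 2719739/4094017 = 2719739/4094017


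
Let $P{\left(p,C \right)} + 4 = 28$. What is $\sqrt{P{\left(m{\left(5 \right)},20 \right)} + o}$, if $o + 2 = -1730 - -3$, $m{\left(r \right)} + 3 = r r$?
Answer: $i \sqrt{1705} \approx 41.292 i$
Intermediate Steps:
$m{\left(r \right)} = -3 + r^{2}$ ($m{\left(r \right)} = -3 + r r = -3 + r^{2}$)
$P{\left(p,C \right)} = 24$ ($P{\left(p,C \right)} = -4 + 28 = 24$)
$o = -1729$ ($o = -2 - 1727 = -1729$)
$\sqrt{P{\left(m{\left(5 \right)},20 \right)} + o} = \sqrt{24 - 1729} = \sqrt{-1705} = i \sqrt{1705}$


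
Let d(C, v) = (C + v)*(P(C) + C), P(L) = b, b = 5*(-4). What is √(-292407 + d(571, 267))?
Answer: √169331 ≈ 411.50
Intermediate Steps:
b = -20
P(L) = -20
d(C, v) = (-20 + C)*(C + v) (d(C, v) = (C + v)*(-20 + C) = (-20 + C)*(C + v))
√(-292407 + d(571, 267)) = √(-292407 + (571² - 20*571 - 20*267 + 571*267)) = √(-292407 + (326041 - 11420 - 5340 + 152457)) = √(-292407 + 461738) = √169331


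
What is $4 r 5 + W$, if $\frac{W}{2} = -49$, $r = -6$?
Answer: $-218$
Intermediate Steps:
$W = -98$ ($W = 2 \left(-49\right) = -98$)
$4 r 5 + W = 4 \left(-6\right) 5 - 98 = \left(-24\right) 5 - 98 = -120 - 98 = -218$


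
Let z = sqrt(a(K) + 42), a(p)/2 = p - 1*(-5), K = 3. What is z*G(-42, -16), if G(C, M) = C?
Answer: -42*sqrt(58) ≈ -319.86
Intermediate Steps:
a(p) = 10 + 2*p (a(p) = 2*(p - 1*(-5)) = 2*(p + 5) = 2*(5 + p) = 10 + 2*p)
z = sqrt(58) (z = sqrt((10 + 2*3) + 42) = sqrt((10 + 6) + 42) = sqrt(16 + 42) = sqrt(58) ≈ 7.6158)
z*G(-42, -16) = sqrt(58)*(-42) = -42*sqrt(58)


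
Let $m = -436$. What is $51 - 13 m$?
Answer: $5719$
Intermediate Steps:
$51 - 13 m = 51 - -5668 = 51 + 5668 = 5719$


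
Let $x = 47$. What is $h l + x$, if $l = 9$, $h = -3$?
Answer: $20$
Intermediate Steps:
$h l + x = \left(-3\right) 9 + 47 = -27 + 47 = 20$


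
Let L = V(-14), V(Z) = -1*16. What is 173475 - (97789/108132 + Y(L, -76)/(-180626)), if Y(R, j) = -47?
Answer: 1694100365034041/9765725316 ≈ 1.7347e+5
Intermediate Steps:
V(Z) = -16
L = -16
173475 - (97789/108132 + Y(L, -76)/(-180626)) = 173475 - (97789/108132 - 47/(-180626)) = 173475 - (97789*(1/108132) - 47*(-1/180626)) = 173475 - (97789/108132 + 47/180626) = 173475 - 1*8834159059/9765725316 = 173475 - 8834159059/9765725316 = 1694100365034041/9765725316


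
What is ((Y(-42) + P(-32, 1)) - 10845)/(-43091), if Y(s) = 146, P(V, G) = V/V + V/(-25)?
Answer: 267418/1077275 ≈ 0.24824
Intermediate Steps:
P(V, G) = 1 - V/25 (P(V, G) = 1 + V*(-1/25) = 1 - V/25)
((Y(-42) + P(-32, 1)) - 10845)/(-43091) = ((146 + (1 - 1/25*(-32))) - 10845)/(-43091) = ((146 + (1 + 32/25)) - 10845)*(-1/43091) = ((146 + 57/25) - 10845)*(-1/43091) = (3707/25 - 10845)*(-1/43091) = -267418/25*(-1/43091) = 267418/1077275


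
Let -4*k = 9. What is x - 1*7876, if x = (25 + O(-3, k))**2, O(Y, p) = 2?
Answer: -7147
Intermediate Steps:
k = -9/4 (k = -1/4*9 = -9/4 ≈ -2.2500)
x = 729 (x = (25 + 2)**2 = 27**2 = 729)
x - 1*7876 = 729 - 1*7876 = 729 - 7876 = -7147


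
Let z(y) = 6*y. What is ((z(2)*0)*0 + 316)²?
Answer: 99856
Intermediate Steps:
((z(2)*0)*0 + 316)² = (((6*2)*0)*0 + 316)² = ((12*0)*0 + 316)² = (0*0 + 316)² = (0 + 316)² = 316² = 99856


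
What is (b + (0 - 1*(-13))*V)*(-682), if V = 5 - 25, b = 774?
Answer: -350548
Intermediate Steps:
V = -20
(b + (0 - 1*(-13))*V)*(-682) = (774 + (0 - 1*(-13))*(-20))*(-682) = (774 + (0 + 13)*(-20))*(-682) = (774 + 13*(-20))*(-682) = (774 - 260)*(-682) = 514*(-682) = -350548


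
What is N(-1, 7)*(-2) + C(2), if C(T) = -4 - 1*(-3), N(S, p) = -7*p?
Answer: 97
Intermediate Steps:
C(T) = -1 (C(T) = -4 + 3 = -1)
N(-1, 7)*(-2) + C(2) = -7*7*(-2) - 1 = -49*(-2) - 1 = 98 - 1 = 97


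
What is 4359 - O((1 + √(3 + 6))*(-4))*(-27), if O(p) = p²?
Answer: 11271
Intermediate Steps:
4359 - O((1 + √(3 + 6))*(-4))*(-27) = 4359 - ((1 + √(3 + 6))*(-4))²*(-27) = 4359 - ((1 + √9)*(-4))²*(-27) = 4359 - ((1 + 3)*(-4))²*(-27) = 4359 - (4*(-4))²*(-27) = 4359 - (-16)²*(-27) = 4359 - 256*(-27) = 4359 - 1*(-6912) = 4359 + 6912 = 11271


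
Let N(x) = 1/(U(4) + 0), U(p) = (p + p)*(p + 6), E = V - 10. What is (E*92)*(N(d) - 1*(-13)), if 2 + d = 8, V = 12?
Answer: 23943/10 ≈ 2394.3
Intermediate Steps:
E = 2 (E = 12 - 10 = 2)
U(p) = 2*p*(6 + p) (U(p) = (2*p)*(6 + p) = 2*p*(6 + p))
d = 6 (d = -2 + 8 = 6)
N(x) = 1/80 (N(x) = 1/(2*4*(6 + 4) + 0) = 1/(2*4*10 + 0) = 1/(80 + 0) = 1/80)
(E*92)*(N(d) - 1*(-13)) = (2*92)*(1/80 - 1*(-13)) = 184*(1/80 + 13) = 184*(1041/80) = 23943/10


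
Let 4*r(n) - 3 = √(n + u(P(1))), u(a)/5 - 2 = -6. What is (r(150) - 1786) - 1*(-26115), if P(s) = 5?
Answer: 97319/4 + √130/4 ≈ 24333.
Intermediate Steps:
u(a) = -20 (u(a) = 10 + 5*(-6) = 10 - 30 = -20)
r(n) = ¾ + √(-20 + n)/4 (r(n) = ¾ + √(n - 20)/4 = ¾ + √(-20 + n)/4)
(r(150) - 1786) - 1*(-26115) = ((¾ + √(-20 + 150)/4) - 1786) - 1*(-26115) = ((¾ + √130/4) - 1786) + 26115 = (-7141/4 + √130/4) + 26115 = 97319/4 + √130/4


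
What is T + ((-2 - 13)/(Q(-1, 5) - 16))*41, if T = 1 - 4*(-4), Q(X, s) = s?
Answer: 802/11 ≈ 72.909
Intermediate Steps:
T = 17 (T = 1 + 16 = 17)
T + ((-2 - 13)/(Q(-1, 5) - 16))*41 = 17 + ((-2 - 13)/(5 - 16))*41 = 17 - 15/(-11)*41 = 17 - 15*(-1/11)*41 = 17 + (15/11)*41 = 17 + 615/11 = 802/11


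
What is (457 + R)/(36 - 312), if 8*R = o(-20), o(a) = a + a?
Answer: -113/69 ≈ -1.6377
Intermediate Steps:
o(a) = 2*a
R = -5 (R = (2*(-20))/8 = (⅛)*(-40) = -5)
(457 + R)/(36 - 312) = (457 - 5)/(36 - 312) = 452/(-276) = 452*(-1/276) = -113/69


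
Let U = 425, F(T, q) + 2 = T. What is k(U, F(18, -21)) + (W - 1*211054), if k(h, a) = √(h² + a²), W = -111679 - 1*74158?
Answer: -396891 + √180881 ≈ -3.9647e+5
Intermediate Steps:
F(T, q) = -2 + T
W = -185837 (W = -111679 - 74158 = -185837)
k(h, a) = √(a² + h²)
k(U, F(18, -21)) + (W - 1*211054) = √((-2 + 18)² + 425²) + (-185837 - 1*211054) = √(16² + 180625) + (-185837 - 211054) = √(256 + 180625) - 396891 = √180881 - 396891 = -396891 + √180881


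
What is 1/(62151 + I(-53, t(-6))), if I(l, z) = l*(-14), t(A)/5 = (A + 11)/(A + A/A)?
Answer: 1/62893 ≈ 1.5900e-5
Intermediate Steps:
t(A) = 5*(11 + A)/(1 + A) (t(A) = 5*((A + 11)/(A + A/A)) = 5*((11 + A)/(A + 1)) = 5*((11 + A)/(1 + A)) = 5*(11 + A)/(1 + A))
I(l, z) = -14*l
1/(62151 + I(-53, t(-6))) = 1/(62151 - 14*(-53)) = 1/(62151 + 742) = 1/62893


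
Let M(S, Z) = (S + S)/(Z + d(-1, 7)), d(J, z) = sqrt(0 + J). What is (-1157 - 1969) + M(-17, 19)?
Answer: -566129/181 + 17*I/181 ≈ -3127.8 + 0.093923*I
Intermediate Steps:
d(J, z) = sqrt(J)
M(S, Z) = 2*S/(I + Z) (M(S, Z) = (S + S)/(Z + sqrt(-1)) = (2*S)/(Z + I) = (2*S)/(I + Z) = 2*S/(I + Z))
(-1157 - 1969) + M(-17, 19) = (-1157 - 1969) + 2*(-17)/(I + 19) = -3126 + 2*(-17)/(19 + I) = -3126 + 2*(-17)*((19 - I)/362) = -3126 + (-323/181 + 17*I/181) = -566129/181 + 17*I/181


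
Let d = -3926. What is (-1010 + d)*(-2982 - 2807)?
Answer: 28574504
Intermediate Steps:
(-1010 + d)*(-2982 - 2807) = (-1010 - 3926)*(-2982 - 2807) = -4936*(-5789) = 28574504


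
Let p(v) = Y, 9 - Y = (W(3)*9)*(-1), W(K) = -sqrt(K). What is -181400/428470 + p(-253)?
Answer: 367483/42847 - 9*sqrt(3) ≈ -7.0118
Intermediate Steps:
Y = 9 - 9*sqrt(3) (Y = 9 - -sqrt(3)*9*(-1) = 9 - (-9*sqrt(3))*(-1) = 9 - 9*sqrt(3) ≈ -6.5885)
p(v) = 9 - 9*sqrt(3)
-181400/428470 + p(-253) = -181400/428470 + (9 - 9*sqrt(3)) = -181400*1/428470 + (9 - 9*sqrt(3)) = -18140/42847 + (9 - 9*sqrt(3)) = 367483/42847 - 9*sqrt(3)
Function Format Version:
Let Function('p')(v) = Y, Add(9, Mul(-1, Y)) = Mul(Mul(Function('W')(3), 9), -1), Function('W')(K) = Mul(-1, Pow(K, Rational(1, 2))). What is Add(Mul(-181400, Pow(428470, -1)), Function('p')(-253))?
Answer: Add(Rational(367483, 42847), Mul(-9, Pow(3, Rational(1, 2)))) ≈ -7.0118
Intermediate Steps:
Y = Add(9, Mul(-9, Pow(3, Rational(1, 2)))) (Y = Add(9, Mul(-1, Mul(Mul(Mul(-1, Pow(3, Rational(1, 2))), 9), -1))) = Add(9, Mul(-1, Mul(Mul(-9, Pow(3, Rational(1, 2))), -1))) = Add(9, Mul(-1, Mul(9, Pow(3, Rational(1, 2))))) = Add(9, Mul(-9, Pow(3, Rational(1, 2)))) ≈ -6.5885)
Function('p')(v) = Add(9, Mul(-9, Pow(3, Rational(1, 2))))
Add(Mul(-181400, Pow(428470, -1)), Function('p')(-253)) = Add(Mul(-181400, Pow(428470, -1)), Add(9, Mul(-9, Pow(3, Rational(1, 2))))) = Add(Mul(-181400, Rational(1, 428470)), Add(9, Mul(-9, Pow(3, Rational(1, 2))))) = Add(Rational(-18140, 42847), Add(9, Mul(-9, Pow(3, Rational(1, 2))))) = Add(Rational(367483, 42847), Mul(-9, Pow(3, Rational(1, 2))))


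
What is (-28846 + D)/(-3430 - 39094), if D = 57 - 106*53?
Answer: 34407/42524 ≈ 0.80912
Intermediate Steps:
D = -5561 (D = 57 - 5618 = -5561)
(-28846 + D)/(-3430 - 39094) = (-28846 - 5561)/(-3430 - 39094) = -34407/(-42524) = -34407*(-1/42524) = 34407/42524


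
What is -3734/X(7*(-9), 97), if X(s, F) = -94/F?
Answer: 181099/47 ≈ 3853.2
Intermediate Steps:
-3734/X(7*(-9), 97) = -3734/((-94/97)) = -3734/((-94*1/97)) = -3734/(-94/97) = -3734*(-97/94) = 181099/47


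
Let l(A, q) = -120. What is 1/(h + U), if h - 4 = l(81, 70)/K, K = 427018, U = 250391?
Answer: 213509/53461585995 ≈ 3.9937e-6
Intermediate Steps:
h = 853976/213509 (h = 4 - 120/427018 = 4 - 120*1/427018 = 4 - 60/213509 = 853976/213509 ≈ 3.9997)
1/(h + U) = 1/(853976/213509 + 250391) = 1/(53461585995/213509) = 213509/53461585995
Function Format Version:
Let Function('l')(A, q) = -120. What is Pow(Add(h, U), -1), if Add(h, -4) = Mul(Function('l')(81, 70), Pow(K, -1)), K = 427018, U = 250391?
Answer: Rational(213509, 53461585995) ≈ 3.9937e-6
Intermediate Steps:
h = Rational(853976, 213509) (h = Add(4, Mul(-120, Pow(427018, -1))) = Add(4, Mul(-120, Rational(1, 427018))) = Add(4, Rational(-60, 213509)) = Rational(853976, 213509) ≈ 3.9997)
Pow(Add(h, U), -1) = Pow(Add(Rational(853976, 213509), 250391), -1) = Pow(Rational(53461585995, 213509), -1) = Rational(213509, 53461585995)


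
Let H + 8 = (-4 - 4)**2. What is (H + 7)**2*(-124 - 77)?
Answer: -797769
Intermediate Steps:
H = 56 (H = -8 + (-4 - 4)**2 = -8 + (-8)**2 = -8 + 64 = 56)
(H + 7)**2*(-124 - 77) = (56 + 7)**2*(-124 - 77) = 63**2*(-201) = 3969*(-201) = -797769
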